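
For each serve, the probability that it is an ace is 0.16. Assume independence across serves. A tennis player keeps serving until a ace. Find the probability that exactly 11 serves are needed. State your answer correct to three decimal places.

0.028

Geometric (trials to first success), p = 0.16.
P(Y = 11) = (1−p)^10 · p = 0.1749 · 0.16 = 0.02798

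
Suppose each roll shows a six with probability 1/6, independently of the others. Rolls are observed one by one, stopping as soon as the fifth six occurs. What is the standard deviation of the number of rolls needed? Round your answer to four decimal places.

12.2474

Y = total rolls until the fifth success; negative binomial with r=5, p=0.166667.
SD(Y) = √[r(1−p)/p²] = √(150.000000) = 12.247449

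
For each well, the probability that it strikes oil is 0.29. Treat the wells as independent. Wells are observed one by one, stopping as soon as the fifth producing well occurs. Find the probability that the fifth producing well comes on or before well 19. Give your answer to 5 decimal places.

0.68479

Finishing within 19 wells ⇔ at least 5 successes in the first 19. With X ~ Binomial(19, 0.29), P(Y ≤ 19) = 1 − P(X ≤ 4).
  k=0: C(19,0)·0.29^0·0.71^19 = 0.0014925
  k=1: C(19,1)·0.29^1·0.71^18 = 0.0115825
  k=2: C(19,2)·0.29^2·0.71^17 = 0.0425779
  k=3: C(19,3)·0.29^3·0.71^16 = 0.0985488
  k=4: C(19,4)·0.29^4·0.71^15 = 0.1610093
1 − 0.3152110 = 0.6847890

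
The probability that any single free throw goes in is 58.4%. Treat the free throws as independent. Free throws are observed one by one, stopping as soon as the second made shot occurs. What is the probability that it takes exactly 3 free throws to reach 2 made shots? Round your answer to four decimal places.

Y = trial on which the second success occurs; negative binomial, r=2, p=0.584.
P(Y=3) = C(2,1) · p^2 · (1−p)^1
= 2 · 0.34106 · 0.416 = 0.283759

0.2838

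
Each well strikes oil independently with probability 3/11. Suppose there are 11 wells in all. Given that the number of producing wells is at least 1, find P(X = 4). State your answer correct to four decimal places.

X ~ Binomial(11, 0.272727). Want P(X=4 | X≥1) = P(X=4) / P(X≥1).
P(X=4) = C(11,4)·0.272727^4·0.727273^7 = 0.196476
P(X≥1) = 1 − 0.030107 = 0.969893
Ratio = 0.196476 / 0.969893 = 0.202575

0.2026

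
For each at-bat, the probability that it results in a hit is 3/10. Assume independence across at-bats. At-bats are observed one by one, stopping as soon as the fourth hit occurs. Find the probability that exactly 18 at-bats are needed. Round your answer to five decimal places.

Y = trial on which the fourth success occurs; negative binomial, r=4, p=0.30.
P(Y=18) = C(17,3) · p^4 · (1−p)^14
= 680 · 0.0081 · 0.0067822 = 0.0373565

0.03736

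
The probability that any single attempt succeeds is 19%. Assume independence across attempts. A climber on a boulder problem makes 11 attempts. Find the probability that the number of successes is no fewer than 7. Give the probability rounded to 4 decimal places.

X ~ Binomial(11, 0.19); P(X ≥ 7) = Σ C(11,k) p^k (1−p)^(11−k) over k:
  k=7: C(11,7)·0.19^7·0.81^4 = 0.001270
  k=8: C(11,8)·0.19^8·0.81^3 = 0.000149
  k=9: C(11,9)·0.19^9·0.81^2 = 0.000012
  k=10: C(11,10)·0.19^10·0.81^1 = 0.000001
  k=11: C(11,11)·0.19^11·0.81^0 = 0.000000
Total = 0.001431

0.0014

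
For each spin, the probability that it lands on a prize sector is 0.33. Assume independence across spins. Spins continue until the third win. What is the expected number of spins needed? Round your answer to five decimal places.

Y = total spins until the third success; negative binomial with r=3, p=0.33.
E[Y] = r / p = 3 / 0.33 = 9.0909091

9.09091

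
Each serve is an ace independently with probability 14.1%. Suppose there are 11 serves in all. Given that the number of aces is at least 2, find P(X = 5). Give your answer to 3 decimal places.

0.022

X ~ Binomial(11, 0.141). Want P(X=5 | X≥2) = P(X=5) / P(X≥2).
P(X=5) = C(11,5)·0.141^5·0.859^6 = 0.01034
P(X≥2) = 1 − 0.18790 − 0.33927 = 0.47283
Ratio = 0.01034 / 0.47283 = 0.02188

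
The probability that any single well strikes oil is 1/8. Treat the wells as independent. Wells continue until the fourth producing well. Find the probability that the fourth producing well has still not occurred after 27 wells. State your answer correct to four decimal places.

0.5585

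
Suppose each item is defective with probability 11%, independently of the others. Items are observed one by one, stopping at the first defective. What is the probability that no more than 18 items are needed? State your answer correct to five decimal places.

Y = number of items to the first success; geometric, p = 0.11.
P(Y ≤ 18) = 1 − (1−p)^18 = 1 − 0.1227496 = 0.8772504

0.87725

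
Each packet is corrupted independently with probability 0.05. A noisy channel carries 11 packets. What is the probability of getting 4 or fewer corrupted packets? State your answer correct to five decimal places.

X ~ Binomial(11, 0.05); P(X ≤ 4) = Σ C(11,k) p^k (1−p)^(11−k) over k:
  k=0: C(11,0)·0.05^0·0.95^11 = 0.5688001
  k=1: C(11,1)·0.05^1·0.95^10 = 0.3293053
  k=2: C(11,2)·0.05^2·0.95^9 = 0.0866593
  k=3: C(11,3)·0.05^3·0.95^8 = 0.0136830
  k=4: C(11,4)·0.05^4·0.95^7 = 0.0014403
Total = 0.9998881

0.99989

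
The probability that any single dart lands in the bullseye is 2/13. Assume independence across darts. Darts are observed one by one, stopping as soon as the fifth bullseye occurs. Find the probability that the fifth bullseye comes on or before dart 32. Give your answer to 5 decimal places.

Finishing within 32 darts ⇔ at least 5 successes in the first 32. With X ~ Binomial(32, 0.153846), P(Y ≤ 32) = 1 − P(X ≤ 4).
  k=0: C(32,0)·0.153846^0·0.846154^32 = 0.0047685
  k=1: C(32,1)·0.153846^1·0.846154^31 = 0.0277438
  k=2: C(32,2)·0.153846^2·0.846154^30 = 0.0781871
  k=3: C(32,3)·0.153846^3·0.846154^29 = 0.1421583
  k=4: C(32,4)·0.153846^4·0.846154^28 = 0.1873905
1 − 0.4402482 = 0.5597518

0.55975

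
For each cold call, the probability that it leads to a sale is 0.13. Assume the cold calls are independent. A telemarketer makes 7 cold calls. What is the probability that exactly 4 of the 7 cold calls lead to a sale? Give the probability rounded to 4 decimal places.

0.0066

X ~ Binomial(n=7, p=0.13).
P(X=4) = C(7,4) · p^4 · (1−p)^3
= 35 · 0.00028561 · 0.6585 = 0.006583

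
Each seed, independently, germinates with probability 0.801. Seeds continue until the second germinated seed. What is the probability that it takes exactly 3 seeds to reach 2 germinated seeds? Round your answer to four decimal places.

Y = trial on which the second success occurs; negative binomial, r=2, p=0.801.
P(Y=3) = C(2,1) · p^2 · (1−p)^1
= 2 · 0.6416 · 0.199 = 0.255357

0.2554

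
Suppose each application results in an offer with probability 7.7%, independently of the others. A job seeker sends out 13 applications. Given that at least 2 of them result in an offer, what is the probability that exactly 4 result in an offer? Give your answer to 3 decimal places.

0.046

X ~ Binomial(13, 0.077). Want P(X=4 | X≥2) = P(X=4) / P(X≥2).
P(X=4) = C(13,4)·0.077^4·0.923^9 = 0.01222
P(X≥2) = 1 − 0.35288 − 0.38270 = 0.26443
Ratio = 0.01222 / 0.26443 = 0.04621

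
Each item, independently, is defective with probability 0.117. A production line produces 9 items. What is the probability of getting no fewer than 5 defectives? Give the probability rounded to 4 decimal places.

X ~ Binomial(9, 0.117); P(X ≥ 5) = Σ C(9,k) p^k (1−p)^(9−k) over k:
  k=5: C(9,5)·0.117^5·0.883^4 = 0.001679
  k=6: C(9,6)·0.117^6·0.883^3 = 0.000148
  k=7: C(9,7)·0.117^7·0.883^2 = 0.000008
  k=8: C(9,8)·0.117^8·0.883^1 = 0.000000
  k=9: C(9,9)·0.117^9·0.883^0 = 0.000000
Total = 0.001836

0.0018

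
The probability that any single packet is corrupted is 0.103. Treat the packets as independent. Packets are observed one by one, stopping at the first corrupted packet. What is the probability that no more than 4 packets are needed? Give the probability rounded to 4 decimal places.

Y = number of packets to the first success; geometric, p = 0.103.
P(Y ≤ 4) = 1 − (1−p)^4 = 1 − 0.647396 = 0.352604

0.3526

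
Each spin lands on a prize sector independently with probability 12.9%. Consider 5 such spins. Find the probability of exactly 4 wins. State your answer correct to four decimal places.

X ~ Binomial(n=5, p=0.129).
P(X=4) = C(5,4) · p^4 · (1−p)^1
= 5 · 0.00027692 · 0.871 = 0.001206

0.0012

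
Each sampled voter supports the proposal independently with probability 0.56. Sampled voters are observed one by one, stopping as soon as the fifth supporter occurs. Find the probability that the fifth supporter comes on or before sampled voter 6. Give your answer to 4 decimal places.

0.1762

Finishing within 6 sampled voters ⇔ at least 5 successes in the first 6. With X ~ Binomial(6, 0.56), P(Y ≤ 6) = 1 − P(X ≤ 4).
  k=0: C(6,0)·0.56^0·0.44^6 = 0.007256
  k=1: C(6,1)·0.56^1·0.44^5 = 0.055412
  k=2: C(6,2)·0.56^2·0.44^4 = 0.176310
  k=3: C(6,3)·0.56^3·0.44^3 = 0.299193
  k=4: C(6,4)·0.56^4·0.44^2 = 0.285594
1 − 0.823766 = 0.176234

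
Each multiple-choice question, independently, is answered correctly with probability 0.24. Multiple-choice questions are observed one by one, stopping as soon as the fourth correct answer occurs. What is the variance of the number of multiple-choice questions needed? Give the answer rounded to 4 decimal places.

Y = total multiple-choice questions until the fourth success; negative binomial with r=4, p=0.24.
Var(Y) = r(1−p)/p² = 4·0.76 / 0.24² = 52.777778

52.7778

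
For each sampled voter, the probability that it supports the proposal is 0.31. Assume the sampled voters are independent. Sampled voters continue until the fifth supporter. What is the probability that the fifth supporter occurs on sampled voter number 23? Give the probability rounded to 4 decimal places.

Y = trial on which the fifth success occurs; negative binomial, r=5, p=0.31.
P(Y=23) = C(22,4) · p^5 · (1−p)^18
= 7315 · 0.0028629 · 0.0012569 = 0.026321

0.0263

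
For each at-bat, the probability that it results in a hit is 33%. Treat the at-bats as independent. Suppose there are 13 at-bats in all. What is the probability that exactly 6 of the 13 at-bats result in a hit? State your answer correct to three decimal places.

X ~ Binomial(n=13, p=0.33).
P(X=6) = C(13,6) · p^6 · (1−p)^7
= 1716 · 0.0012915 · 0.060607 = 0.13432

0.134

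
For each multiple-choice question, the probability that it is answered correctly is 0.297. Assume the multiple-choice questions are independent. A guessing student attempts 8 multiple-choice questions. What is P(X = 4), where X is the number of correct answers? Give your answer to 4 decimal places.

0.1330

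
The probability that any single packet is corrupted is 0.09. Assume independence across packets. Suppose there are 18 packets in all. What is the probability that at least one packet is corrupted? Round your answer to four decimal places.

0.8169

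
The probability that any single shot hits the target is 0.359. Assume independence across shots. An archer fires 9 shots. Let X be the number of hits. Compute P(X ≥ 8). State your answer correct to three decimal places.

0.002

X ~ Binomial(9, 0.359); P(X ≥ 8) = Σ C(9,k) p^k (1−p)^(9−k) over k:
  k=8: C(9,8)·0.359^8·0.641^1 = 0.00159
  k=9: C(9,9)·0.359^9·0.641^0 = 0.00010
Total = 0.00169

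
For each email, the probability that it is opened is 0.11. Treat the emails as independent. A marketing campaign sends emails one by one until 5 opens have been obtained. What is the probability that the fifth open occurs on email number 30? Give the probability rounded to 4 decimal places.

Y = trial on which the fifth success occurs; negative binomial, r=5, p=0.11.
P(Y=30) = C(29,4) · p^5 · (1−p)^25
= 23751 · 1.6105e-05 · 0.054294 = 0.020768

0.0208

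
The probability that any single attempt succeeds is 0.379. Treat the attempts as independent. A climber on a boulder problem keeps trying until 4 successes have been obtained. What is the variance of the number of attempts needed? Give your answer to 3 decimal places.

Y = total attempts until the fourth success; negative binomial with r=4, p=0.379.
Var(Y) = r(1−p)/p² = 4·0.621 / 0.379² = 17.29311

17.293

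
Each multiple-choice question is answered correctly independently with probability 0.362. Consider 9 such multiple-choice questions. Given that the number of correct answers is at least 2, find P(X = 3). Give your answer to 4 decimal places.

X ~ Binomial(9, 0.362). Want P(X=3 | X≥2) = P(X=3) / P(X≥2).
P(X=3) = C(9,3)·0.362^3·0.638^6 = 0.268738
P(X≥2) = 1 − 0.017514 − 0.089437 = 0.893049
Ratio = 0.268738 / 0.893049 = 0.300922

0.3009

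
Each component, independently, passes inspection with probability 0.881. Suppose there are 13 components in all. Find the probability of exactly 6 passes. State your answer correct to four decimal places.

0.0003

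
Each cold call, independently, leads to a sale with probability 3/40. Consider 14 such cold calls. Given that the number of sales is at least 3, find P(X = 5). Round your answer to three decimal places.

X ~ Binomial(14, 0.075). Want P(X=5 | X≥3) = P(X=5) / P(X≥3).
P(X=5) = C(14,5)·0.075^5·0.925^9 = 0.00236
P(X≥3) = 1 − 0.33573 − 0.38109 − 0.20085 = 0.08233
Ratio = 0.00236 / 0.08233 = 0.02861

0.029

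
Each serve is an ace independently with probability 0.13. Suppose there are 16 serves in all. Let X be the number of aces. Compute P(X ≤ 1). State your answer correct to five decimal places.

X ~ Binomial(16, 0.13); P(X ≤ 1) = Σ C(16,k) p^k (1−p)^(16−k) over k:
  k=0: C(16,0)·0.13^0·0.87^16 = 0.1077229
  k=1: C(16,1)·0.13^1·0.87^15 = 0.2575444
Total = 0.3652673

0.36527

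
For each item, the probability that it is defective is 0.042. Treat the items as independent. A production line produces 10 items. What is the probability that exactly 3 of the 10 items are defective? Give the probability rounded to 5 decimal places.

X ~ Binomial(n=10, p=0.042).
P(X=3) = C(10,3) · p^3 · (1−p)^7
= 120 · 7.4088e-05 · 0.74056 = 0.0065840

0.00658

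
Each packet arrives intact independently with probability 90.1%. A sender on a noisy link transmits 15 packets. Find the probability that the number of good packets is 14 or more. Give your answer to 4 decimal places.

0.5544

X ~ Binomial(15, 0.901); P(X ≥ 14) = Σ C(15,k) p^k (1−p)^(15−k) over k:
  k=14: C(15,14)·0.901^14·0.099^1 = 0.345043
  k=15: C(15,15)·0.901^15·0.099^0 = 0.209349
Total = 0.554393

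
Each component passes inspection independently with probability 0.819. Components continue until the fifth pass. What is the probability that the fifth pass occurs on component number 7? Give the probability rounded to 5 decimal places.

Y = trial on which the fifth success occurs; negative binomial, r=5, p=0.819.
P(Y=7) = C(6,4) · p^5 · (1−p)^2
= 15 · 0.36848 · 0.032761 = 0.1810789

0.18108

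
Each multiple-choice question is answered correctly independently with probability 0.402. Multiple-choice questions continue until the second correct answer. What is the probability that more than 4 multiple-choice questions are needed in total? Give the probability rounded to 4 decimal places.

0.4717

Needing more than 4 multiple-choice questions ⇔ fewer than 2 successes in the first 4. With X ~ Binomial(4, 0.402), P(Y > 4) = P(X ≤ 1).
  k=0: C(4,0)·0.402^0·0.598^4 = 0.127881
  k=1: C(4,1)·0.402^1·0.598^3 = 0.343866
P(X ≤ 1) = 0.471747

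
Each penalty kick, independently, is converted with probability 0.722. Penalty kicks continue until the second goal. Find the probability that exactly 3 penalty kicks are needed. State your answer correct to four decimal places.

Y = trial on which the second success occurs; negative binomial, r=2, p=0.722.
P(Y=3) = C(2,1) · p^2 · (1−p)^1
= 2 · 0.52128 · 0.278 = 0.289834

0.2898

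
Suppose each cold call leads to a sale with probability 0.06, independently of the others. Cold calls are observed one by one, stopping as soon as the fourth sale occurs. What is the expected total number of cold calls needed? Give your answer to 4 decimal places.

66.6667

Y = total cold calls until the fourth success; negative binomial with r=4, p=0.06.
E[Y] = r / p = 4 / 0.06 = 66.666667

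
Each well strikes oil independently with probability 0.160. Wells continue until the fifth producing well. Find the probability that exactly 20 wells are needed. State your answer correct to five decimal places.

0.02973

Y = trial on which the fifth success occurs; negative binomial, r=5, p=0.16.
P(Y=20) = C(19,4) · p^5 · (1−p)^15
= 3876 · 0.00010486 · 0.073146 = 0.0297285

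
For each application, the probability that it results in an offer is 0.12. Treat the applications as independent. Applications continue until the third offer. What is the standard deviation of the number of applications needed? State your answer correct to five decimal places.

Y = total applications until the third success; negative binomial with r=3, p=0.12.
SD(Y) = √[r(1−p)/p²] = √(183.3333333) = 13.5400640

13.54006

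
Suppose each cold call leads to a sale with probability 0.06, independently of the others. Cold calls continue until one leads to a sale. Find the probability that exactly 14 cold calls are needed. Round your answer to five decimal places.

Geometric (trials to first success), p = 0.06.
P(Y = 14) = (1−p)^13 · p = 0.44737 · 0.06 = 0.0268419

0.02684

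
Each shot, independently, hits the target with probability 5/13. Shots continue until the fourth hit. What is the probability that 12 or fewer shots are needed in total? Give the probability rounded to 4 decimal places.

0.7405

Finishing within 12 shots ⇔ at least 4 successes in the first 12. With X ~ Binomial(12, 0.384615), P(Y ≤ 12) = 1 − P(X ≤ 3).
  k=0: C(12,0)·0.384615^0·0.615385^12 = 0.002950
  k=1: C(12,1)·0.384615^1·0.615385^11 = 0.022122
  k=2: C(12,2)·0.384615^2·0.615385^10 = 0.076044
  k=3: C(12,3)·0.384615^3·0.615385^9 = 0.158425
1 − 0.259540 = 0.740460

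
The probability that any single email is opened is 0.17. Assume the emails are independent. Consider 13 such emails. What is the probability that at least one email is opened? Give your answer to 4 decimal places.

0.9113

P(at least one) = 1 − P(none) = 1 − (1 − 0.17)^13
= 1 − 0.088719 = 0.911281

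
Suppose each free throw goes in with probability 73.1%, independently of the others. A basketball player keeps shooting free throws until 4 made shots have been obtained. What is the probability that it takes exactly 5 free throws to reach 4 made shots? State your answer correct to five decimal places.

0.30724

Y = trial on which the fourth success occurs; negative binomial, r=4, p=0.731.
P(Y=5) = C(4,3) · p^4 · (1−p)^1
= 4 · 0.28554 · 0.269 = 0.3072428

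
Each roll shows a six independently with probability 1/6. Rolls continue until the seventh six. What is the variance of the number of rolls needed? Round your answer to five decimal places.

Y = total rolls until the seventh success; negative binomial with r=7, p=0.166667.
Var(Y) = r(1−p)/p² = 7·0.833333 / 0.166667² = 210.0000000

210.00000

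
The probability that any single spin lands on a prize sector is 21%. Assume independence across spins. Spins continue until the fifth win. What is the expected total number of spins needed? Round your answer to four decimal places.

23.8095

Y = total spins until the fifth success; negative binomial with r=5, p=0.21.
E[Y] = r / p = 5 / 0.21 = 23.809524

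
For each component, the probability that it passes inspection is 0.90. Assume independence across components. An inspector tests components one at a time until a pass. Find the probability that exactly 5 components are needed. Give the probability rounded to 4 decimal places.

Geometric (trials to first success), p = 0.90.
P(Y = 5) = (1−p)^4 · p = 0.0001 · 0.90 = 0.000090

0.0001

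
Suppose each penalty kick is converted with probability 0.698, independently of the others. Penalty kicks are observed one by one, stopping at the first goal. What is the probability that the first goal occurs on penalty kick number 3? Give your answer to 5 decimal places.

0.06366

Geometric (trials to first success), p = 0.698.
P(Y = 3) = (1−p)^2 · p = 0.091204 · 0.698 = 0.0636604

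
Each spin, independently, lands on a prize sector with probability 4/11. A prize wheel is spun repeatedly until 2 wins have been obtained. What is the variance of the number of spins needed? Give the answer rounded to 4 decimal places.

Y = total spins until the second success; negative binomial with r=2, p=0.363636.
Var(Y) = r(1−p)/p² = 2·0.636364 / 0.363636² = 9.625000

9.6250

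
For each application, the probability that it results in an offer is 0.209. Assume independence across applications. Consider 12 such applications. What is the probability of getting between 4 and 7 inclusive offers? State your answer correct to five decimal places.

X ~ Binomial(12, 0.209); P(4 ≤ X ≤ 7) = Σ C(12,k) p^k (1−p)^(12−k) over k:
  k=4: C(12,4)·0.209^4·0.791^8 = 0.1447445
  k=5: C(12,5)·0.209^5·0.791^7 = 0.0611916
  k=6: C(12,6)·0.209^6·0.791^6 = 0.0188629
  k=7: C(12,7)·0.209^7·0.791^5 = 0.0042720
Total = 0.2290711

0.22907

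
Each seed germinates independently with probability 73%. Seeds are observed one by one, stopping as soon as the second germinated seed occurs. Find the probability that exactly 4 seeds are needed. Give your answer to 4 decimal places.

Y = trial on which the second success occurs; negative binomial, r=2, p=0.73.
P(Y=4) = C(3,1) · p^2 · (1−p)^2
= 3 · 0.5329 · 0.0729 = 0.116545

0.1165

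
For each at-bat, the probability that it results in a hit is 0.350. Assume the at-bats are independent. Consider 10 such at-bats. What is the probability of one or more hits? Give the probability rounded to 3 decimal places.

0.987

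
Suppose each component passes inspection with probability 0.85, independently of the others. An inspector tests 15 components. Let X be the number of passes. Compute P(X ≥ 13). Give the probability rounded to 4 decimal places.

0.6042

X ~ Binomial(15, 0.85); P(X ≥ 13) = Σ C(15,k) p^k (1−p)^(15−k) over k:
  k=13: C(15,13)·0.85^13·0.15^2 = 0.285639
  k=14: C(15,14)·0.85^14·0.15^1 = 0.231232
  k=15: C(15,15)·0.85^15·0.15^0 = 0.087354
Total = 0.604225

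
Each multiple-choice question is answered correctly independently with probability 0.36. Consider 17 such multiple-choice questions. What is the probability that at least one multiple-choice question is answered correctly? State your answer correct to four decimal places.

0.9995

P(at least one) = 1 − P(none) = 1 − (1 − 0.36)^17
= 1 − 0.000507 = 0.999493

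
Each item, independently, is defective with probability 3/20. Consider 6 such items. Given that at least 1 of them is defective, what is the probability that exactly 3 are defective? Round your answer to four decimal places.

X ~ Binomial(6, 0.15). Want P(X=3 | X≥1) = P(X=3) / P(X≥1).
P(X=3) = C(6,3)·0.15^3·0.85^3 = 0.041453
P(X≥1) = 1 − 0.377150 = 0.622850
Ratio = 0.041453 / 0.622850 = 0.066554

0.0666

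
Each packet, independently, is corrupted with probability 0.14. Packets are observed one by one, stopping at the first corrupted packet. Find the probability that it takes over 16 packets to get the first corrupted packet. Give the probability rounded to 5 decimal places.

Y = number of packets to the first success; geometric, p = 0.14.
P(Y > 16) = P(first 16 all fail) = (1−p)^16 = 0.0895314

0.08953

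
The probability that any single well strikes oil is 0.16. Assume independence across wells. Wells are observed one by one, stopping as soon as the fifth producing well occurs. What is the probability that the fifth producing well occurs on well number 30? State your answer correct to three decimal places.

0.032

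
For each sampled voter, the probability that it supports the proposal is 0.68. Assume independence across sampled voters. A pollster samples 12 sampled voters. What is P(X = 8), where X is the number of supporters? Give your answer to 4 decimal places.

X ~ Binomial(n=12, p=0.68).
P(X=8) = C(12,8) · p^8 · (1−p)^4
= 495 · 0.045716 · 0.010486 = 0.237288

0.2373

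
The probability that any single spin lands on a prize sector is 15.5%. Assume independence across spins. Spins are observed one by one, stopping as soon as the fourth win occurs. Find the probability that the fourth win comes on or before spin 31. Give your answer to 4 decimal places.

Finishing within 31 spins ⇔ at least 4 successes in the first 31. With X ~ Binomial(31, 0.155), P(Y ≤ 31) = 1 − P(X ≤ 3).
  k=0: C(31,0)·0.155^0·0.845^31 = 0.005402
  k=1: C(31,1)·0.155^1·0.845^30 = 0.030718
  k=2: C(31,2)·0.155^2·0.845^29 = 0.084520
  k=3: C(31,3)·0.155^3·0.845^28 = 0.149869
1 − 0.270510 = 0.729490

0.7295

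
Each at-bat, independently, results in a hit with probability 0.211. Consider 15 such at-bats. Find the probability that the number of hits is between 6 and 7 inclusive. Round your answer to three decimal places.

X ~ Binomial(15, 0.211); P(6 ≤ X ≤ 7) = Σ C(15,k) p^k (1−p)^(15−k) over k:
  k=6: C(15,6)·0.211^6·0.789^9 = 0.05233
  k=7: C(15,7)·0.211^7·0.789^8 = 0.01799
Total = 0.07033

0.070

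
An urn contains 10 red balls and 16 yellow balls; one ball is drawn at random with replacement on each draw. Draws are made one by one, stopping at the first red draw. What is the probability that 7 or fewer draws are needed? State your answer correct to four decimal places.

0.9666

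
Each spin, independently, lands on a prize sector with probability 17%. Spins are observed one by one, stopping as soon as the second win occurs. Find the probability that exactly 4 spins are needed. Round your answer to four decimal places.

0.0597

Y = trial on which the second success occurs; negative binomial, r=2, p=0.17.
P(Y=4) = C(3,1) · p^2 · (1−p)^2
= 3 · 0.0289 · 0.6889 = 0.059728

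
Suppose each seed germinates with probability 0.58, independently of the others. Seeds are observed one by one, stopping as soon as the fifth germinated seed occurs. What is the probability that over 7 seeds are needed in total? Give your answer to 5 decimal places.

0.62286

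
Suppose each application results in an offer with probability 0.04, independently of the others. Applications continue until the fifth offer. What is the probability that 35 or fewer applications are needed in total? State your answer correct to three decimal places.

0.012

Finishing within 35 applications ⇔ at least 5 successes in the first 35. With X ~ Binomial(35, 0.04), P(Y ≤ 35) = 1 − P(X ≤ 4).
  k=0: C(35,0)·0.04^0·0.96^35 = 0.23960
  k=1: C(35,1)·0.04^1·0.96^34 = 0.34942
  k=2: C(35,2)·0.04^2·0.96^33 = 0.24751
  k=3: C(35,3)·0.04^3·0.96^32 = 0.11344
  k=4: C(35,4)·0.04^4·0.96^31 = 0.03781
1 − 0.98779 = 0.01221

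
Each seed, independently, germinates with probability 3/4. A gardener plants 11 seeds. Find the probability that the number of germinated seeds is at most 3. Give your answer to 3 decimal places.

0.001

X ~ Binomial(11, 0.75); P(X ≤ 3) = Σ C(11,k) p^k (1−p)^(11−k) over k:
  k=0: C(11,0)·0.75^0·0.25^11 = 0.00000
  k=1: C(11,1)·0.75^1·0.25^10 = 0.00001
  k=2: C(11,2)·0.75^2·0.25^9 = 0.00012
  k=3: C(11,3)·0.75^3·0.25^8 = 0.00106
Total = 0.00119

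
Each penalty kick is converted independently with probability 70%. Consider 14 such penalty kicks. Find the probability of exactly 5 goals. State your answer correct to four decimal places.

X ~ Binomial(n=14, p=0.70).
P(X=5) = C(14,5) · p^5 · (1−p)^9
= 2002 · 0.16807 · 1.9683e-05 = 0.006623

0.0066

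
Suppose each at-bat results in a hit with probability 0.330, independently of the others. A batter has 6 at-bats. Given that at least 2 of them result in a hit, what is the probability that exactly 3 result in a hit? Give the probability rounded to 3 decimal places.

0.337

X ~ Binomial(6, 0.33). Want P(X=3 | X≥2) = P(X=3) / P(X≥2).
P(X=3) = C(6,3)·0.33^3·0.67^3 = 0.21617
P(X≥2) = 1 − 0.09046 − 0.26732 = 0.64222
Ratio = 0.21617 / 0.64222 = 0.33660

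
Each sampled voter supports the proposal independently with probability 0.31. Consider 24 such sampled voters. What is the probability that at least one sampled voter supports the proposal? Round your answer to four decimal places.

0.9999

P(at least one) = 1 − P(none) = 1 − (1 − 0.31)^24
= 1 − 0.000136 = 0.999864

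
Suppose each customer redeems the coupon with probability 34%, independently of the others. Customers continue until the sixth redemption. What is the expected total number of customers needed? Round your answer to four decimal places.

Y = total customers until the sixth success; negative binomial with r=6, p=0.34.
E[Y] = r / p = 6 / 0.34 = 17.647059

17.6471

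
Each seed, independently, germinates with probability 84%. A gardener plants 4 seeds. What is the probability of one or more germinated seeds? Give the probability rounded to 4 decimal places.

0.9993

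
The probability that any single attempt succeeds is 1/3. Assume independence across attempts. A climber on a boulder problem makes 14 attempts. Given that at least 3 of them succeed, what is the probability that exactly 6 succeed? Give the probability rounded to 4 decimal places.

0.1797

X ~ Binomial(14, 0.333333). Want P(X=6 | X≥3) = P(X=6) / P(X≥3).
P(X=6) = C(14,6)·0.333333^6·0.666667^8 = 0.160730
P(X≥3) = 1 − 0.003425 − 0.023978 − 0.077930 = 0.894666
Ratio = 0.160730 / 0.894666 = 0.179654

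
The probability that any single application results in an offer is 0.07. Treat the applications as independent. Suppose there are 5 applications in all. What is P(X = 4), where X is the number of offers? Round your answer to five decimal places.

X ~ Binomial(n=5, p=0.07).
P(X=4) = C(5,4) · p^4 · (1−p)^1
= 5 · 2.401e-05 · 0.93 = 0.0001116

0.00011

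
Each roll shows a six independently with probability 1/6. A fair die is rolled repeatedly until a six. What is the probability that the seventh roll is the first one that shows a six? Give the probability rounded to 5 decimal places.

0.05582

Geometric (trials to first success), p = 0.166667.
P(Y = 7) = (1−p)^6 · p = 0.3349 · 0.166667 = 0.0558163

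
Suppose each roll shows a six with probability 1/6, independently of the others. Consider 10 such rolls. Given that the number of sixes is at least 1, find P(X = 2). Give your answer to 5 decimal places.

0.34670

X ~ Binomial(10, 0.166667). Want P(X=2 | X≥1) = P(X=2) / P(X≥1).
P(X=2) = C(10,2)·0.166667^2·0.833333^8 = 0.2907100
P(X≥1) = 1 − 0.1615056 = 0.8384944
Ratio = 0.2907100 / 0.8384944 = 0.3467048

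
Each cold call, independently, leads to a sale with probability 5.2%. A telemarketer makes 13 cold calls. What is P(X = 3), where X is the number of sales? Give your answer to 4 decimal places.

X ~ Binomial(n=13, p=0.052).
P(X=3) = C(13,3) · p^3 · (1−p)^10
= 286 · 0.00014061 · 0.58625 = 0.023575

0.0236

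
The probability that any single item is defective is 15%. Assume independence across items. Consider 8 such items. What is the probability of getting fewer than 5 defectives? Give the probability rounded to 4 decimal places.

0.9971

X ~ Binomial(8, 0.15); P(X ≤ 4) = Σ C(8,k) p^k (1−p)^(8−k) over k:
  k=0: C(8,0)·0.15^0·0.85^8 = 0.272491
  k=1: C(8,1)·0.15^1·0.85^7 = 0.384693
  k=2: C(8,2)·0.15^2·0.85^6 = 0.237604
  k=3: C(8,3)·0.15^3·0.85^5 = 0.083860
  k=4: C(8,4)·0.15^4·0.85^4 = 0.018499
Total = 0.997146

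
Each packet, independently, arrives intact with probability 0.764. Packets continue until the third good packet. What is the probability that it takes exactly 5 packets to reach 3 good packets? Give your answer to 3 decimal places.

Y = trial on which the third success occurs; negative binomial, r=3, p=0.764.
P(Y=5) = C(4,2) · p^3 · (1−p)^2
= 6 · 0.44594 · 0.055696 = 0.14902

0.149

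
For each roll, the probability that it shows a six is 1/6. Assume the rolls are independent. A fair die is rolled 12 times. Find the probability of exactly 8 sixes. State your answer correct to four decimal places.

X ~ Binomial(n=12, p=0.166667).
P(X=8) = C(12,8) · p^8 · (1−p)^4
= 495 · 5.9537e-07 · 0.48225 = 0.000142

0.0001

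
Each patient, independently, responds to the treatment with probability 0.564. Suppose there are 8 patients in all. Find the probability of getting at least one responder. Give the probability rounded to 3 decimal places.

0.999

P(at least one) = 1 − P(none) = 1 − (1 − 0.564)^8
= 1 − 0.00131 = 0.99869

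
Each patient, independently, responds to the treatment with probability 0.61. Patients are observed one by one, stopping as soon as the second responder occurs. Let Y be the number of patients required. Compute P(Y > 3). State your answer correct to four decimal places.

Needing more than 3 patients ⇔ fewer than 2 successes in the first 3. With X ~ Binomial(3, 0.61), P(Y > 3) = P(X ≤ 1).
  k=0: C(3,0)·0.61^0·0.39^3 = 0.059319
  k=1: C(3,1)·0.61^1·0.39^2 = 0.278343
P(X ≤ 1) = 0.337662

0.3377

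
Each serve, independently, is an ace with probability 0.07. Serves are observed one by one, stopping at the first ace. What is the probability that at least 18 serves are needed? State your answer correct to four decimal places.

0.2912

Y = number of serves to the first success; geometric, p = 0.07.
P(Y > 17) = P(first 17 all fail) = (1−p)^17 = 0.291213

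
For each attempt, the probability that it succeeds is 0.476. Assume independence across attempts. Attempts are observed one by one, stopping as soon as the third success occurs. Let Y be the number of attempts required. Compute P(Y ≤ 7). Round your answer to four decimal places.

Finishing within 7 attempts ⇔ at least 3 successes in the first 7. With X ~ Binomial(7, 0.476), P(Y ≤ 7) = 1 − P(X ≤ 2).
  k=0: C(7,0)·0.476^0·0.524^7 = 0.010847
  k=1: C(7,1)·0.476^1·0.524^6 = 0.068975
  k=2: C(7,2)·0.476^2·0.524^5 = 0.187970
1 − 0.267793 = 0.732207

0.7322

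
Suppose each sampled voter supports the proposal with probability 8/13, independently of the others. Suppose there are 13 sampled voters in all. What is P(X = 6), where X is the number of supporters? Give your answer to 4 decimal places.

X ~ Binomial(n=13, p=0.615385).
P(X=6) = C(13,6) · p^6 · (1−p)^7
= 1716 · 0.05431 · 0.001245 = 0.116034

0.1160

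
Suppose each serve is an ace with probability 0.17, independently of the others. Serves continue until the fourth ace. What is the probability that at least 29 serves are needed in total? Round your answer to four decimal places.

Needing more than 28 serves ⇔ fewer than 4 successes in the first 28. With X ~ Binomial(28, 0.17), P(Y > 28) = P(X ≤ 3).
  k=0: C(28,0)·0.17^0·0.83^28 = 0.005422
  k=1: C(28,1)·0.17^1·0.83^27 = 0.031097
  k=2: C(28,2)·0.17^2·0.83^26 = 0.085984
  k=3: C(28,3)·0.17^3·0.83^25 = 0.152631
P(X ≤ 3) = 0.275135

0.2751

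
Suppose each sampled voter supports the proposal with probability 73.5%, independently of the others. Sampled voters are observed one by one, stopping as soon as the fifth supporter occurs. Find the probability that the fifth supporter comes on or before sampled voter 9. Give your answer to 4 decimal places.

0.9384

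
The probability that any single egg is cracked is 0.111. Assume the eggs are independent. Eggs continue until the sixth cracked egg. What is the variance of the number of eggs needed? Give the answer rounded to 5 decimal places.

Y = total eggs until the sixth success; negative binomial with r=6, p=0.111.
Var(Y) = r(1−p)/p² = 6·0.889 / 0.111² = 432.9194059

432.91941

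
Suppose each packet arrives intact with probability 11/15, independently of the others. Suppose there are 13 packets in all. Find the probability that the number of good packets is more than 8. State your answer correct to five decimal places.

0.75026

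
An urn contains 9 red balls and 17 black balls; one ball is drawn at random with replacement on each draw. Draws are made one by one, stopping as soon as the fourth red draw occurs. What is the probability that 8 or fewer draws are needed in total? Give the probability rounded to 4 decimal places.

Finishing within 8 draws ⇔ at least 4 successes in the first 8. With X ~ Binomial(8, 0.346154), P(Y ≤ 8) = 1 − P(X ≤ 3).
  k=0: C(8,0)·0.346154^0·0.653846^8 = 0.033404
  k=1: C(8,1)·0.346154^1·0.653846^7 = 0.141478
  k=2: C(8,2)·0.346154^2·0.653846^6 = 0.262150
  k=3: C(8,3)·0.346154^3·0.653846^5 = 0.277571
1 − 0.714603 = 0.285397

0.2854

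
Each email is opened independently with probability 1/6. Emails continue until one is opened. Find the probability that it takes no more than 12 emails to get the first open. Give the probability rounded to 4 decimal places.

Y = number of emails to the first success; geometric, p = 0.166667.
P(Y ≤ 12) = 1 − (1−p)^12 = 1 − 0.112157 = 0.887843

0.8878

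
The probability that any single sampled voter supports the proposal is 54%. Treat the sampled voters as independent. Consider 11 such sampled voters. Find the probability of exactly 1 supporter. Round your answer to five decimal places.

0.00252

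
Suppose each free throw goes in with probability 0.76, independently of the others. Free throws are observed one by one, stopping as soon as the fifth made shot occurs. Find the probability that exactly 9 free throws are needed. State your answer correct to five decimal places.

0.05889

Y = trial on which the fifth success occurs; negative binomial, r=5, p=0.76.
P(Y=9) = C(8,4) · p^5 · (1−p)^4
= 70 · 0.25355 · 0.0033178 = 0.0588859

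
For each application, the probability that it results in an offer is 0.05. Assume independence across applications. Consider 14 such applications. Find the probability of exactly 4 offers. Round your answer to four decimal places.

X ~ Binomial(n=14, p=0.05).
P(X=4) = C(14,4) · p^4 · (1−p)^10
= 1001 · 6.25e-06 · 0.59874 = 0.003746

0.0037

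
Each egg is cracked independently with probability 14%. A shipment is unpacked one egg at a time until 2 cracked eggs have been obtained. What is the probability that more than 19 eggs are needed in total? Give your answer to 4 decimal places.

0.2331

Needing more than 19 eggs ⇔ fewer than 2 successes in the first 19. With X ~ Binomial(19, 0.14), P(Y > 19) = P(X ≤ 1).
  k=0: C(19,0)·0.14^0·0.86^19 = 0.056947
  k=1: C(19,1)·0.14^1·0.86^18 = 0.176138
P(X ≤ 1) = 0.233085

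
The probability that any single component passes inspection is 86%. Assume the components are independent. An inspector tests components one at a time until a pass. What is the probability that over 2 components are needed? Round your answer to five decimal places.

Y = number of components to the first success; geometric, p = 0.86.
P(Y > 2) = P(first 2 all fail) = (1−p)^2 = 0.0196000

0.01960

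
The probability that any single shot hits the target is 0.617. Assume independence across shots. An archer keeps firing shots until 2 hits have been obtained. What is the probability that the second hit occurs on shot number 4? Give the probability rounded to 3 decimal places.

0.168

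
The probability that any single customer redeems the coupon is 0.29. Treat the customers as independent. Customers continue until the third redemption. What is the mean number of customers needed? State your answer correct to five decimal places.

10.34483

Y = total customers until the third success; negative binomial with r=3, p=0.29.
E[Y] = r / p = 3 / 0.29 = 10.3448276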